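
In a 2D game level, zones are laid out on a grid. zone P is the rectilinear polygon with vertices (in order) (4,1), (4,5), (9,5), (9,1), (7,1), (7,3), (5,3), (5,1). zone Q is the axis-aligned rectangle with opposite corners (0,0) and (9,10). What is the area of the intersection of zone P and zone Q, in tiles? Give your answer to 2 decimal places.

16.00

The intersection is the polygon with vertices (4,5), (9,5), (9,1), (7,1), (7,3), (5,3), (5,1), (4,1).
By the shoelace formula its area is 16.00.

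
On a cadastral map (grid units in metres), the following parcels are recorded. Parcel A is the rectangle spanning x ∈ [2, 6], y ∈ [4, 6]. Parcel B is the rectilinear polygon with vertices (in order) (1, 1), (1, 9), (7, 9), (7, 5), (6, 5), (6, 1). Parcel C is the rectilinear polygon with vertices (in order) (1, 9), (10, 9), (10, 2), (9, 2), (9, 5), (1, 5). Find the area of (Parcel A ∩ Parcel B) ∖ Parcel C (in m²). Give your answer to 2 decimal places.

4.00

|Parcel A ∩ Parcel B| = 8.
|(Parcel A ∩ Parcel B) ∩ Parcel C| = 4.
|(Parcel A ∩ Parcel B) ∖ Parcel C| = 8 − 4 = 4.00.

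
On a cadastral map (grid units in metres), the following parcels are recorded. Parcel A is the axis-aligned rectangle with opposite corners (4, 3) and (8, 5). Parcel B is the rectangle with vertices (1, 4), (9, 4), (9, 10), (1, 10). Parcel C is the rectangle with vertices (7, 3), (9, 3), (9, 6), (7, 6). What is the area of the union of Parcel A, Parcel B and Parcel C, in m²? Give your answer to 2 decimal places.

53.00

By inclusion–exclusion:
Individual areas: |Parcel A| = 8, |Parcel B| = 48, |Parcel C| = 6.
|Parcel A∩Parcel B|: x∈[4,8], y∈[4,5] → 4·1 = 4.
|Parcel A∩Parcel C|: x∈[7,8], y∈[3,5] → 1·2 = 2.
|Parcel B∩Parcel C|: x∈[7,9], y∈[4,6] → 2·2 = 4.
|Parcel A∩Parcel B∩Parcel C| = 1.
|Parcel A ∪ Parcel B ∪ Parcel C| = 62 − 10 + 1 = 53.00.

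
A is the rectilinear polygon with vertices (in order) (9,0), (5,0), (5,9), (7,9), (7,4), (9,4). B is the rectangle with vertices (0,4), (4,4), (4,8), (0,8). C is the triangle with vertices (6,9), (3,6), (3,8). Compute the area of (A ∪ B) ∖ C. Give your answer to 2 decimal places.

|A ∪ B| = 42.
|(A ∪ B) ∩ C| = 1.8333.
|(A ∪ B) ∖ C| = 42 − 1.8333 = 40.17.

40.17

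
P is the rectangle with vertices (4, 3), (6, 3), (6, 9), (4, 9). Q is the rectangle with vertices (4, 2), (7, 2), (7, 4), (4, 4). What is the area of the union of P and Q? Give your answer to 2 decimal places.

16.00

By inclusion–exclusion:
Individual areas: |P| = 12, |Q| = 6.
|P∩Q|: x∈[4,6], y∈[3,4] → 2·1 = 2.
|P ∪ Q| = 18 − 2 = 16.00.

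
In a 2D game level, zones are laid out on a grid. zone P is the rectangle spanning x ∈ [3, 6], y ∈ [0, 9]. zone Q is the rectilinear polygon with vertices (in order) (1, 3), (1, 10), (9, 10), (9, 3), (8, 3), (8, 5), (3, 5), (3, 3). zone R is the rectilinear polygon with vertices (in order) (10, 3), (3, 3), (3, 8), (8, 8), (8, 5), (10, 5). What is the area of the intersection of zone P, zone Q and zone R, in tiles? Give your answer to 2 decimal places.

9.00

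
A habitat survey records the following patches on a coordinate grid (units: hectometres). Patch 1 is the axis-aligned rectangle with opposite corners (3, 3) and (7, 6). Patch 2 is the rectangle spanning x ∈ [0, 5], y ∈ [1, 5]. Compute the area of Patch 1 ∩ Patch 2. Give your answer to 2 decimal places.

4.00

|Patch 1∩Patch 2|: x∈[3,5], y∈[3,5] → 2·2 = 4.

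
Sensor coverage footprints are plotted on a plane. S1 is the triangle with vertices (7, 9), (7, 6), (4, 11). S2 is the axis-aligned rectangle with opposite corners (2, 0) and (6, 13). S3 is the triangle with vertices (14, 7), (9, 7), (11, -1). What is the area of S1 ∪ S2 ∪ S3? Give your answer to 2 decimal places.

74.50

By inclusion–exclusion:
Individual areas: |S1| = 4.5, |S2| = 52, |S3| = 20.
|S1∩S2| = 2.
|S1∩S3| = 0.
|S2∩S3| = 0.
|S1∩S2∩S3| = 0.
|S1 ∪ S2 ∪ S3| = 76.5 − 2 + 0 = 74.50.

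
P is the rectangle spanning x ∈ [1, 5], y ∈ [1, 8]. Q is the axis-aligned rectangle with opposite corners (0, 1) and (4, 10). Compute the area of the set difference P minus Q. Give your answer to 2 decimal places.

7.00

|P∩Q|: x∈[1,4], y∈[1,8] → 3·7 = 21.
|P| = 28.
|P ∖ Q| = |P| − |P∩Q| = 28 − 21 = 7.00.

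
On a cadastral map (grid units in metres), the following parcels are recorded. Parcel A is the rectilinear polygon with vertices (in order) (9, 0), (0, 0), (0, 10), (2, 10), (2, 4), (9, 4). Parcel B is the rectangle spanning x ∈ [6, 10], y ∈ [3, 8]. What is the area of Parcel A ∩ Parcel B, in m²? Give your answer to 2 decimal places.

The intersection is the polygon with vertices (9,4), (9,3), (6,3), (6,4).
By the shoelace formula its area is 3.00.

3.00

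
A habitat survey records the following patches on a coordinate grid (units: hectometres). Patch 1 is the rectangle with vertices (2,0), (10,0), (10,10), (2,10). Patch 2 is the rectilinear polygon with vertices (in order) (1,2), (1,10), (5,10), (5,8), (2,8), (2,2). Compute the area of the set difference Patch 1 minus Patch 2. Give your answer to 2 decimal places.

|Patch 1| = 80, |Patch 1∩Patch 2| = 6.
|Patch 1 ∖ Patch 2| = |Patch 1| − |Patch 1∩Patch 2| = 80 − 6 = 74.00.

74.00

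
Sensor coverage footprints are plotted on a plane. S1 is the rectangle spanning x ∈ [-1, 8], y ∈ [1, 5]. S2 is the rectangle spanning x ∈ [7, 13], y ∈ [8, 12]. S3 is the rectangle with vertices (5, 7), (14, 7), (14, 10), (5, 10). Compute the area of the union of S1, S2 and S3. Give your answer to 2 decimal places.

By inclusion–exclusion:
Individual areas: |S1| = 36, |S2| = 24, |S3| = 27.
|S1∩S2| = 0 (no overlap).
|S1∩S3| = 0 (no overlap).
|S2∩S3|: x∈[7,13], y∈[8,10] → 6·2 = 12.
|S1∩S2∩S3| = 0.
|S1 ∪ S2 ∪ S3| = 87 − 12 + 0 = 75.00.

75.00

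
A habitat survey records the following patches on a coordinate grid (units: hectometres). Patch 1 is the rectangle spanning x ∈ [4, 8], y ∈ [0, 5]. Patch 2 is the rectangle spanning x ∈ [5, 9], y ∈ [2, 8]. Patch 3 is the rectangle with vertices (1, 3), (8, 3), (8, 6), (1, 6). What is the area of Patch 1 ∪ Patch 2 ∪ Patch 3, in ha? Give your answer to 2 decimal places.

By inclusion–exclusion:
Individual areas: |Patch 1| = 20, |Patch 2| = 24, |Patch 3| = 21.
|Patch 1∩Patch 2|: x∈[5,8], y∈[2,5] → 3·3 = 9.
|Patch 1∩Patch 3|: x∈[4,8], y∈[3,5] → 4·2 = 8.
|Patch 2∩Patch 3|: x∈[5,8], y∈[3,6] → 3·3 = 9.
|Patch 1∩Patch 2∩Patch 3| = 6.
|Patch 1 ∪ Patch 2 ∪ Patch 3| = 65 − 26 + 6 = 45.00.

45.00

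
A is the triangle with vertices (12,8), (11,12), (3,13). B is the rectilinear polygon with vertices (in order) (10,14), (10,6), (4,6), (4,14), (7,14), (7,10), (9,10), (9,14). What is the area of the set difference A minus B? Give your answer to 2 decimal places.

|A| = 15.5, |A∩B| = 6.1278.
|A ∖ B| = |A| − |A∩B| = 15.5 − 6.1278 = 9.37.

9.37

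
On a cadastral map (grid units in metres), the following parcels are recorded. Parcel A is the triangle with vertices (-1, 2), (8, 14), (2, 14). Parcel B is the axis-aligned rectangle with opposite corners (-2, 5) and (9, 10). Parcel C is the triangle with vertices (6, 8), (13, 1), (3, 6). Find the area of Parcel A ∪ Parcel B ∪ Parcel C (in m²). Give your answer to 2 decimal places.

By inclusion–exclusion:
Individual areas: |Parcel A| = 36, |Parcel B| = 55, |Parcel C| = 17.5.
|Parcel A∩Parcel B| = 13.75.
|Parcel A∩Parcel C| = 0.
|Parcel B∩Parcel C| = 9.5.
|Parcel A∩Parcel B∩Parcel C| = 0.
|Parcel A ∪ Parcel B ∪ Parcel C| = 108.5 − 23.25 + 0 = 85.25.

85.25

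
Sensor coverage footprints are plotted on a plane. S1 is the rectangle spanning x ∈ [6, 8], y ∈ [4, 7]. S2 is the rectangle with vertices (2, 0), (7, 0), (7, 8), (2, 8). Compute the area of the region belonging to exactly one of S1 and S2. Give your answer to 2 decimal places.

40.00

|S1∩S2|: x∈[6,7], y∈[4,7] → 1·3 = 3.
|S1 △ S2| = |S1| + |S2| − 2·|S1∩S2| = 6 + 40 − 6 = 40.00.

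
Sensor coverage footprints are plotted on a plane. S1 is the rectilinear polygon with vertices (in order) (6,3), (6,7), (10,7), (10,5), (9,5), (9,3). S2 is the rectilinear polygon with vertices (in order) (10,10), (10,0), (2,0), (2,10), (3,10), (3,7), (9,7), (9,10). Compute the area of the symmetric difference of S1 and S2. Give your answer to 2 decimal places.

48.00

|S1| = 14, |S2| = 62, |S1∩S2| = 14.
|S1 △ S2| = |S1| + |S2| − 2·|S1∩S2| = 14 + 62 − 28 = 48.00.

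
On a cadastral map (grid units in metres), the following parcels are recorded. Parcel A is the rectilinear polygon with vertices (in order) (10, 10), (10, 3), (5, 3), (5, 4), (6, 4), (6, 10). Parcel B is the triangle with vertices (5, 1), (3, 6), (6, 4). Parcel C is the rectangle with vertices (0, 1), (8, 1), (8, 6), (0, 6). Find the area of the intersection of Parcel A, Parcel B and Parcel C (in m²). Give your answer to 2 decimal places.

The intersection is the polygon with vertices (5,4), (6,4), (5.667,3), (5,3).
By the shoelace formula its area is 0.83.

0.83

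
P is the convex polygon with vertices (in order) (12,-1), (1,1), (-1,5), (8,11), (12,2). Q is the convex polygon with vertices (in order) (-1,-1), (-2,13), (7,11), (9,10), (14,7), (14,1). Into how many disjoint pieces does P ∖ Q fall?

P ∖ Q splits into 2 disjoint pieces (area 4.7667, area 0.1786).

2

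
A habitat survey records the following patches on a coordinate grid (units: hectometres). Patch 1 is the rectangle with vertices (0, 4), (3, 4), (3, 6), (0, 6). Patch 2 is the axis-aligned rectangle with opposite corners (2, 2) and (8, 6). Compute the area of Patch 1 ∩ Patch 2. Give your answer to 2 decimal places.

|Patch 1∩Patch 2|: x∈[2,3], y∈[4,6] → 1·2 = 2.

2.00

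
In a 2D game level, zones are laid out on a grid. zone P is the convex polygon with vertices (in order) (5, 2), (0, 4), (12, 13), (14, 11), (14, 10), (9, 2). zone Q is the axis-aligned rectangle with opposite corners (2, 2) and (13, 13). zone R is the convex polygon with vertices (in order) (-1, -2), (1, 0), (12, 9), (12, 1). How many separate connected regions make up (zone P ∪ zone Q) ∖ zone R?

(zone P ∪ zone Q) ∖ zone R is a single connected region.

1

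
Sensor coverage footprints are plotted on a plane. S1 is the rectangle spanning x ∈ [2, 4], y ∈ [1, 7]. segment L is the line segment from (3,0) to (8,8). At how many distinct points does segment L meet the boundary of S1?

The segment meets the boundary at (4,1.6), (3.625,1).

2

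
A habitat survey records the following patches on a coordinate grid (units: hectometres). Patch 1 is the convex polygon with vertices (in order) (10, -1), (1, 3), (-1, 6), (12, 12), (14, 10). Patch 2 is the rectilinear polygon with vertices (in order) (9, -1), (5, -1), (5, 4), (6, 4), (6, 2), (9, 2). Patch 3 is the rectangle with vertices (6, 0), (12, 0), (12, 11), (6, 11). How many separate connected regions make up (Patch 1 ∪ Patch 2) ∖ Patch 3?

(Patch 1 ∪ Patch 2) ∖ Patch 3 splits into 2 disjoint pieces (area 40.8228, area 8.5833).

2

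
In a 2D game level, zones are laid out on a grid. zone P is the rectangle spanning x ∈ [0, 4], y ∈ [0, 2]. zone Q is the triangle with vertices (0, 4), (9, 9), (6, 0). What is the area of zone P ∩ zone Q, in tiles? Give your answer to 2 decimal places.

The intersection is the polygon with vertices (4,2), (4,1.333), (3,2).
By the shoelace formula its area is 0.33.

0.33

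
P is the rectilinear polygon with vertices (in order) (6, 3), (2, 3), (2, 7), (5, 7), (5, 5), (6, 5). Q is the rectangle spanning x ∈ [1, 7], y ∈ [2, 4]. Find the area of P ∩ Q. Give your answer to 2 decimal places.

4.00

The intersection is the polygon with vertices (2,3), (2,4), (6,4), (6,3).
By the shoelace formula its area is 4.00.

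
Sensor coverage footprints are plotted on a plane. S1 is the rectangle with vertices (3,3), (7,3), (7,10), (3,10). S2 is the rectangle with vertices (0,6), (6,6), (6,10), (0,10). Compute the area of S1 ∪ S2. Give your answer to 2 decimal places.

By inclusion–exclusion:
Individual areas: |S1| = 28, |S2| = 24.
|S1∩S2|: x∈[3,6], y∈[6,10] → 3·4 = 12.
|S1 ∪ S2| = 52 − 12 = 40.00.

40.00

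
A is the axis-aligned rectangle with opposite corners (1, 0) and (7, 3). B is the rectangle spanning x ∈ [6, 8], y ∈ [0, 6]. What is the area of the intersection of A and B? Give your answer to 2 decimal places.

3.00

|A∩B|: x∈[6,7], y∈[0,3] → 1·3 = 3.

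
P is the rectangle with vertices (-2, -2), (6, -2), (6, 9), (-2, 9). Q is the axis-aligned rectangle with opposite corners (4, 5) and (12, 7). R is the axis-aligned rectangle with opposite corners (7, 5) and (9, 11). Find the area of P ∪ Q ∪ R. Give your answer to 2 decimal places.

By inclusion–exclusion:
Individual areas: |P| = 88, |Q| = 16, |R| = 12.
|P∩Q|: x∈[4,6], y∈[5,7] → 2·2 = 4.
|P∩R| = 0 (no overlap).
|Q∩R|: x∈[7,9], y∈[5,7] → 2·2 = 4.
|P∩Q∩R| = 0.
|P ∪ Q ∪ R| = 116 − 8 + 0 = 108.00.

108.00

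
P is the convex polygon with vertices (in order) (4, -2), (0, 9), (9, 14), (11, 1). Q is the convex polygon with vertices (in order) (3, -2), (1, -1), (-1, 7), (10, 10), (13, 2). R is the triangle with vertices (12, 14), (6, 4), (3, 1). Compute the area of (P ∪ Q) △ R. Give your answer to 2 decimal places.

133.78

|P ∪ Q| = 138.4768.
|(P ∪ Q) ∩ R| = 5.3488.
|(P ∪ Q) △ R| = 138.4768 + 6 − 10.6976 = 133.78.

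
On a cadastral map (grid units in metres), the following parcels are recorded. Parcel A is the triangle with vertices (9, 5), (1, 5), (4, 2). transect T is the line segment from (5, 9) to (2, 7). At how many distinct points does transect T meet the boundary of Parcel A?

The segment lies entirely outside Parcel A and never meets its boundary.

0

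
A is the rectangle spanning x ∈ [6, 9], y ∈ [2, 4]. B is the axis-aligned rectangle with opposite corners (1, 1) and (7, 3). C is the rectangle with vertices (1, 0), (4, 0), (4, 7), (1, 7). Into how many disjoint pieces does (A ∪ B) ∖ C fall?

(A ∪ B) ∖ C is a single connected region.

1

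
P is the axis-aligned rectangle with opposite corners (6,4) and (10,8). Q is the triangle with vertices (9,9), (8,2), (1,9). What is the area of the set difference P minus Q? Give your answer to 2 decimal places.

|P| = 16, |P∩Q| = 10.2857.
|P ∖ Q| = |P| − |P∩Q| = 16 − 10.2857 = 5.71.

5.71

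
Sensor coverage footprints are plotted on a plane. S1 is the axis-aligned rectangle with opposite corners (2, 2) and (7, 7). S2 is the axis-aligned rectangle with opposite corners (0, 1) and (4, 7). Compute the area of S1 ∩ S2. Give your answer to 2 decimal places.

|S1∩S2|: x∈[2,4], y∈[2,7] → 2·5 = 10.

10.00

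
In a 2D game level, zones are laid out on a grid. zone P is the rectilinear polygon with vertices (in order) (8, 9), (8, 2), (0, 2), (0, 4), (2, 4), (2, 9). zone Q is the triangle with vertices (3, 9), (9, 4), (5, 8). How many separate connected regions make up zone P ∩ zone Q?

1

zone P ∩ zone Q is a single connected region.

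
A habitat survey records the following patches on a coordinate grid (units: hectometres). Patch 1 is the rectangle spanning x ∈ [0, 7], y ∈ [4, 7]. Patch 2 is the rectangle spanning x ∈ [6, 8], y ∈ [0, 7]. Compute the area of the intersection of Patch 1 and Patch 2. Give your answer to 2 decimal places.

3.00

|Patch 1∩Patch 2|: x∈[6,7], y∈[4,7] → 1·3 = 3.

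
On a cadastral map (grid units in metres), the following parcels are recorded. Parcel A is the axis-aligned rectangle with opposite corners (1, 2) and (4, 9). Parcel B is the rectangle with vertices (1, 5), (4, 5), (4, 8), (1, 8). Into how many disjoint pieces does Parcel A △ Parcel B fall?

2

Parcel A △ Parcel B splits into 2 disjoint pieces (area 9, area 3).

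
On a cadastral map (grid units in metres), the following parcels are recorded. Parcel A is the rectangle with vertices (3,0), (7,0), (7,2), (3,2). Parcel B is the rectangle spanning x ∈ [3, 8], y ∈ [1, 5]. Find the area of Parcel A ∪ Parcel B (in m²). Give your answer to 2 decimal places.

By inclusion–exclusion:
Individual areas: |Parcel A| = 8, |Parcel B| = 20.
|Parcel A∩Parcel B|: x∈[3,7], y∈[1,2] → 4·1 = 4.
|Parcel A ∪ Parcel B| = 28 − 4 = 24.00.

24.00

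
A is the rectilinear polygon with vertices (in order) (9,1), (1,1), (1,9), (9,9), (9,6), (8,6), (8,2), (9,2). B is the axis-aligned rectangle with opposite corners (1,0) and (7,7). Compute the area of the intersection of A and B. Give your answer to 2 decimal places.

The intersection is the polygon with vertices (1,1), (1,7), (7,7), (7,1).
By the shoelace formula its area is 36.00.

36.00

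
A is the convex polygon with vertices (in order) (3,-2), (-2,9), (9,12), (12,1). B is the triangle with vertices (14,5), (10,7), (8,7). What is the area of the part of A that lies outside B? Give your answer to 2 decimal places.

121.01

|A| = 122, |A∩B| = 0.986.
|A ∖ B| = |A| − |A∩B| = 122 − 0.986 = 121.01.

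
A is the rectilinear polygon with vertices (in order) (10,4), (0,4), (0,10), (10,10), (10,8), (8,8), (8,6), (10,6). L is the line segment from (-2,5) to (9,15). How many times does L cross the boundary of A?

2

The segment meets the boundary at (3.5,10), (0,6.818).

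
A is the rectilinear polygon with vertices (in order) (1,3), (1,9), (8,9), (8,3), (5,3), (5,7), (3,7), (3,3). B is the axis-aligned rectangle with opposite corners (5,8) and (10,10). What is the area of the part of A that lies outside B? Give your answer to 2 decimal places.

|A| = 34, |A∩B| = 3.
|A ∖ B| = |A| − |A∩B| = 34 − 3 = 31.00.

31.00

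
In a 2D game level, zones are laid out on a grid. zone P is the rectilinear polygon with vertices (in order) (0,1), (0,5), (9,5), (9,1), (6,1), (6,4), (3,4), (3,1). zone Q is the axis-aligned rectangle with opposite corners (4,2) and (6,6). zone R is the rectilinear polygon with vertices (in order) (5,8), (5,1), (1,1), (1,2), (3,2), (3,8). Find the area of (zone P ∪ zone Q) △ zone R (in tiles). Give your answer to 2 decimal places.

|zone P ∪ zone Q| = 33.
|(zone P ∪ zone Q) ∩ zone R| = 7.
|(zone P ∪ zone Q) △ zone R| = 33 + 16 − 14 = 35.00.

35.00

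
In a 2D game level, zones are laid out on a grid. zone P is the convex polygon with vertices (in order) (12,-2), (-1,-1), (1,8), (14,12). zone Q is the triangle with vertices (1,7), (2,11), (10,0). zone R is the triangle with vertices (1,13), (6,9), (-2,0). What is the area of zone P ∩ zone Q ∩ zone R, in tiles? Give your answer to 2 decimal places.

6.92

The intersection is the polygon with vertices (4.6,7.425), (2.905,5.518), (1,7), (1.271,8.083), (3.6,8.8).
By the shoelace formula its area is 6.92.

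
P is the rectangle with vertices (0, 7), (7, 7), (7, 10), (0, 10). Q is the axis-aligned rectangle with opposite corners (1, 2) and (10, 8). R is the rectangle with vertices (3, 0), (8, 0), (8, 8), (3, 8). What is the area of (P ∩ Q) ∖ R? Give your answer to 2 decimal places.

|P ∩ Q| = 6.
|(P ∩ Q) ∩ R| = 4.
|(P ∩ Q) ∖ R| = 6 − 4 = 2.00.

2.00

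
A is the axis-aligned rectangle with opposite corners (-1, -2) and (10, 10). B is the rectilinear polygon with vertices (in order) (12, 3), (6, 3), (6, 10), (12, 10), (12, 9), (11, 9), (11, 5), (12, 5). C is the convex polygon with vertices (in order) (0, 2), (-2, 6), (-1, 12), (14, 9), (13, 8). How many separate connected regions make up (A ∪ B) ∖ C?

(A ∪ B) ∖ C splits into 2 disjoint pieces (area 73.9231, area 0.9).

2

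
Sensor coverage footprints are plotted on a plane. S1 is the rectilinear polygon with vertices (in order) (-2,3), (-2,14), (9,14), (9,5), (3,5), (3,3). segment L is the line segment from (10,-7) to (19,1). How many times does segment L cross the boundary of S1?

The segment lies entirely outside S1 and never meets its boundary.

0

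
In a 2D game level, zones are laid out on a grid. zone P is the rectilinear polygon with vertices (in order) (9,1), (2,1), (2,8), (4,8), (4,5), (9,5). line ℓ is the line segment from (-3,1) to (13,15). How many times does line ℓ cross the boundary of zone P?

The segment meets the boundary at (4,7.125), (2,5.375).

2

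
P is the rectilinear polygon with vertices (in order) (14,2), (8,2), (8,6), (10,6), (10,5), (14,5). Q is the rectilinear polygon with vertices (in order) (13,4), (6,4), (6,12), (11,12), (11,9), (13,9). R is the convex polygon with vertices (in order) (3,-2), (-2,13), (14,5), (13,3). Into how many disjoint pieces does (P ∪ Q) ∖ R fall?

2

(P ∪ Q) ∖ R splits into 2 disjoint pieces (area 27.25, area 3).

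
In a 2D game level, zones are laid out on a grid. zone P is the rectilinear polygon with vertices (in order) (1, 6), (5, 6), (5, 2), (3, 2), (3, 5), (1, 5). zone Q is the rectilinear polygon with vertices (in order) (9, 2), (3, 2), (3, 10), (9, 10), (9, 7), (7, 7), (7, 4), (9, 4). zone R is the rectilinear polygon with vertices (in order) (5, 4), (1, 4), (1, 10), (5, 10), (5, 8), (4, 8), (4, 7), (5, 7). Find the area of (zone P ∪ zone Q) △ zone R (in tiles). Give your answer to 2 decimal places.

|zone P ∪ zone Q| = 44.
|(zone P ∪ zone Q) ∩ zone R| = 13.
|(zone P ∪ zone Q) △ zone R| = 44 + 23 − 26 = 41.00.

41.00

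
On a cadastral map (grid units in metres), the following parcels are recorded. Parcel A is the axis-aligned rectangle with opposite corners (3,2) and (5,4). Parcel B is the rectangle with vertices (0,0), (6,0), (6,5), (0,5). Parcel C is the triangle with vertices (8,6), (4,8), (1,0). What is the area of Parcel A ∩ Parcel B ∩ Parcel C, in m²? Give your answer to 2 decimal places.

The intersection is the polygon with vertices (3,4), (5,4), (5,3.429), (3.333,2), (3,2).
By the shoelace formula its area is 2.81.

2.81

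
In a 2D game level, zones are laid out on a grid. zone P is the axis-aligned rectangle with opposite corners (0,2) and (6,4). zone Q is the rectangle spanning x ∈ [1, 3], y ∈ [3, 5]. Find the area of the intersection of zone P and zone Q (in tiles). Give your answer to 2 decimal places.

|zone P∩zone Q|: x∈[1,3], y∈[3,4] → 2·1 = 2.

2.00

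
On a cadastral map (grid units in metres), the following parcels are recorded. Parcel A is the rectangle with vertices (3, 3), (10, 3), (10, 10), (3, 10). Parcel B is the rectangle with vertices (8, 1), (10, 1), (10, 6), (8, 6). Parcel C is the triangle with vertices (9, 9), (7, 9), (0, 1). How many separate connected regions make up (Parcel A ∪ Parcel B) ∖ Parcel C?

1

(Parcel A ∪ Parcel B) ∖ Parcel C is a single connected region.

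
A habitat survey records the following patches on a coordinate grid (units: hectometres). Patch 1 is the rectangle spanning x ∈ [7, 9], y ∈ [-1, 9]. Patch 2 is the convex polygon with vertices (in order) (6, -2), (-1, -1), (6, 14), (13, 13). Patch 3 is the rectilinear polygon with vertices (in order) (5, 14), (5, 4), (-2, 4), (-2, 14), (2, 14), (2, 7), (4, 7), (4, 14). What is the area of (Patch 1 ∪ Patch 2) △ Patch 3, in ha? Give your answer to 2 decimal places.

|Patch 1 ∪ Patch 2| = 118.5714.
|(Patch 1 ∪ Patch 2) ∩ Patch 3| = 12.6857.
|(Patch 1 ∪ Patch 2) △ Patch 3| = 118.5714 + 56 − 25.3714 = 149.20.

149.20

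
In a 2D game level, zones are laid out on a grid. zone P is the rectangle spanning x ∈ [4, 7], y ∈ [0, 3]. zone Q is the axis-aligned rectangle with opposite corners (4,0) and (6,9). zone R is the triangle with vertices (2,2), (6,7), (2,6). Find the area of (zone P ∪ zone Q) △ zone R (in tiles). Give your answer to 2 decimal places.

25.00

|zone P ∪ zone Q| = 21.
|(zone P ∪ zone Q) ∩ zone R| = 2.
|(zone P ∪ zone Q) △ zone R| = 21 + 8 − 4 = 25.00.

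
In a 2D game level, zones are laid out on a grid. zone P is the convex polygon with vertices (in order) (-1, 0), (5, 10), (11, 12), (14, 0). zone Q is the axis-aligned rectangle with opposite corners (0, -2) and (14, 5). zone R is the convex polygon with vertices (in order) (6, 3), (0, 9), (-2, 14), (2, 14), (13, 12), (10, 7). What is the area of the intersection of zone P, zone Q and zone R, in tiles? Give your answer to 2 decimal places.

4.00

The intersection is the polygon with vertices (8,5), (6,3), (4,5).
By the shoelace formula its area is 4.00.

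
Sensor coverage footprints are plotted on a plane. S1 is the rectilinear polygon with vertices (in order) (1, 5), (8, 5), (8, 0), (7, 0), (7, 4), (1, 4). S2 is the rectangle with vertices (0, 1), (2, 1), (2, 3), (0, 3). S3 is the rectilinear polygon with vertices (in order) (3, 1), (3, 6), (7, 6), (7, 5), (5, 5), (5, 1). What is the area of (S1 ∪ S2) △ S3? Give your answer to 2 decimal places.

23.00

|S1 ∪ S2| = 15.
|(S1 ∪ S2) ∩ S3| = 2.
|(S1 ∪ S2) △ S3| = 15 + 12 − 4 = 23.00.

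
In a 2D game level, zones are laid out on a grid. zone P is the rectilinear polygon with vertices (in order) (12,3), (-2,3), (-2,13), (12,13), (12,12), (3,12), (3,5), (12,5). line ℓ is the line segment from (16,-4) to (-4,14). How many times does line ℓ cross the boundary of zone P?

4

The segment meets the boundary at (-2,12.2), (6,5), (8.222,3), (3,7.7).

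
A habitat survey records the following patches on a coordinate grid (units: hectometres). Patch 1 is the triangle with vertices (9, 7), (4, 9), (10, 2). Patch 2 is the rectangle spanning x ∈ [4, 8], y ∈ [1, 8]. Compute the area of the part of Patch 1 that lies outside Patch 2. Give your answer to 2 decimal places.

|Patch 1| = 11.5, |Patch 1∩Patch 2| = 5.3119.
|Patch 1 ∖ Patch 2| = |Patch 1| − |Patch 1∩Patch 2| = 11.5 − 5.3119 = 6.19.

6.19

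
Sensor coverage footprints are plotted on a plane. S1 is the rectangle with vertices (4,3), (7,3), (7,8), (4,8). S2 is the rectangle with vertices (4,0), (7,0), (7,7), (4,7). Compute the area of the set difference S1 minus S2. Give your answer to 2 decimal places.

3.00

|S1∩S2|: x∈[4,7], y∈[3,7] → 3·4 = 12.
|S1| = 15.
|S1 ∖ S2| = |S1| − |S1∩S2| = 15 − 12 = 3.00.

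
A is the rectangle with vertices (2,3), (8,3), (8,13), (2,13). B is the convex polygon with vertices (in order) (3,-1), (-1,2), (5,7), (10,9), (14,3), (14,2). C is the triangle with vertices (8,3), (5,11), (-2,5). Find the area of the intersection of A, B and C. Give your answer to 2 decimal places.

The intersection is the polygon with vertices (2,4.5), (5,7), (6.304,7.522), (8,3), (2,4.2).
By the shoelace formula its area is 14.04.

14.04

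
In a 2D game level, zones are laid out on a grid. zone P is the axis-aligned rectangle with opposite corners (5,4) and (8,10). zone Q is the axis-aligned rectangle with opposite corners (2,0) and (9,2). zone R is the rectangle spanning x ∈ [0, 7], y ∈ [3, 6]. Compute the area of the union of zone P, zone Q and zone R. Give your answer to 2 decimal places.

By inclusion–exclusion:
Individual areas: |zone P| = 18, |zone Q| = 14, |zone R| = 21.
|zone P∩zone Q| = 0 (no overlap).
|zone P∩zone R|: x∈[5,7], y∈[4,6] → 2·2 = 4.
|zone Q∩zone R| = 0 (no overlap).
|zone P∩zone Q∩zone R| = 0.
|zone P ∪ zone Q ∪ zone R| = 53 − 4 + 0 = 49.00.

49.00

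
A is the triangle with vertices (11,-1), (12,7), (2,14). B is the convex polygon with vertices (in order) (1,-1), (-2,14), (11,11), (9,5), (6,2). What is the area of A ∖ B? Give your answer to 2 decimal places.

|A| = 43.5, |A∩B| = 24.0104.
|A ∖ B| = |A| − |A∩B| = 43.5 − 24.0104 = 19.49.

19.49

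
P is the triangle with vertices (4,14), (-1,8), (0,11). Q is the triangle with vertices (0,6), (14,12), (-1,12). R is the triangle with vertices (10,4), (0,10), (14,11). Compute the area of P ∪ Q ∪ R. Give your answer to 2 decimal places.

By inclusion–exclusion:
Individual areas: |P| = 4.5, |Q| = 45, |R| = 47.
|P∩Q| = 3.2778.
|P∩R| = 0.1058.
|Q∩R| = 14.6222.
|P∩Q∩R| = 0.1058.
|P ∪ Q ∪ R| = 96.5 − 18.0058 + 0.1058 = 78.60.

78.60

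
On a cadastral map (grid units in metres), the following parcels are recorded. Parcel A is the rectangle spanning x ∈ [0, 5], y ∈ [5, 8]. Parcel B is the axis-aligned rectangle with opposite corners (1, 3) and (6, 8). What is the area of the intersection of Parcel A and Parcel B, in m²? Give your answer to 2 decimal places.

|Parcel A∩Parcel B|: x∈[1,5], y∈[5,8] → 4·3 = 12.

12.00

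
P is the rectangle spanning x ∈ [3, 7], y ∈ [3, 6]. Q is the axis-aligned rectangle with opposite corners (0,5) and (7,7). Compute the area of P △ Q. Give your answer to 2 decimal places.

18.00

|P∩Q|: x∈[3,7], y∈[5,6] → 4·1 = 4.
|P △ Q| = |P| + |Q| − 2·|P∩Q| = 12 + 14 − 8 = 18.00.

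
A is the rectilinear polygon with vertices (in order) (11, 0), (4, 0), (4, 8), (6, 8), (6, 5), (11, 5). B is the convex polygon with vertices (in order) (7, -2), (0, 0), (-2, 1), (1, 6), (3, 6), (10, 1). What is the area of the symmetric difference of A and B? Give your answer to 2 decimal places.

|A| = 41, |B| = 54.5, |A∩B| = 18.3571.
|A △ B| = |A| + |B| − 2·|A∩B| = 41 + 54.5 − 36.7143 = 58.79.

58.79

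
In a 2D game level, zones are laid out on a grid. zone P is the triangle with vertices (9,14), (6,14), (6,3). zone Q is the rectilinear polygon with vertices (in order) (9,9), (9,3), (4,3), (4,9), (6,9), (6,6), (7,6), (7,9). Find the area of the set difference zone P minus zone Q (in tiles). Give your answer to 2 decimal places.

14.53

|zone P| = 16.5, |zone P∩zone Q| = 1.9697.
|zone P ∖ zone Q| = |zone P| − |zone P∩zone Q| = 16.5 − 1.9697 = 14.53.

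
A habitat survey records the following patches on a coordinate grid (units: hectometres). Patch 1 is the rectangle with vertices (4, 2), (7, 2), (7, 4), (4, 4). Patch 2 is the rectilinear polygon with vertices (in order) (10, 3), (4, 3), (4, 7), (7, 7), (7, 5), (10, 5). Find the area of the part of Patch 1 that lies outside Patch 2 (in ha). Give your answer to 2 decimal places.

3.00

|Patch 1| = 6, |Patch 1∩Patch 2| = 3.
|Patch 1 ∖ Patch 2| = |Patch 1| − |Patch 1∩Patch 2| = 6 − 3 = 3.00.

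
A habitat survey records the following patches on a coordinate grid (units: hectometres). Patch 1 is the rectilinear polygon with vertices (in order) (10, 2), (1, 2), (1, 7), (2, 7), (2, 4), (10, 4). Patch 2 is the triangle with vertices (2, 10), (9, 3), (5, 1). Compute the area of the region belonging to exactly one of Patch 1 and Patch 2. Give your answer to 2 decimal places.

|Patch 1| = 21, |Patch 2| = 21, |Patch 1∩Patch 2| = 7.8333.
|Patch 1 △ Patch 2| = |Patch 1| + |Patch 2| − 2·|Patch 1∩Patch 2| = 21 + 21 − 15.6667 = 26.33.

26.33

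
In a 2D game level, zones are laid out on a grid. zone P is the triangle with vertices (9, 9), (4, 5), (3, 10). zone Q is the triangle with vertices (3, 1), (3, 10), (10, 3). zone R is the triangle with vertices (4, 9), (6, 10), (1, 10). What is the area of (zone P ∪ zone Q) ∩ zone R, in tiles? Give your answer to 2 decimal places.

The region (zone P ∪ zone Q) ∩ zone R is the polygon with vertices (3,10), (5.25,9.625), (4,9), (3,9.333).
By the shoelace formula its area is 1.27.

1.27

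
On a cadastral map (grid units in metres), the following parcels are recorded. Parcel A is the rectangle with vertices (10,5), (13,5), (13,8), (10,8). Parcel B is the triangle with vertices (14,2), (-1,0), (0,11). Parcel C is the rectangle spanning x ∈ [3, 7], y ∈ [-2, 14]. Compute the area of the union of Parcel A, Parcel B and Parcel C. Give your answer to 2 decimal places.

126.56

By inclusion–exclusion:
Individual areas: |Parcel A| = 9, |Parcel B| = 81.5, |Parcel C| = 64.
|Parcel A∩Parcel B| = 0.
|Parcel A∩Parcel C| = 0 (no overlap).
|Parcel B∩Parcel C| = 27.9429.
|Parcel A∩Parcel B∩Parcel C| = 0.
|Parcel A ∪ Parcel B ∪ Parcel C| = 154.5 − 27.9429 + 0 = 126.56.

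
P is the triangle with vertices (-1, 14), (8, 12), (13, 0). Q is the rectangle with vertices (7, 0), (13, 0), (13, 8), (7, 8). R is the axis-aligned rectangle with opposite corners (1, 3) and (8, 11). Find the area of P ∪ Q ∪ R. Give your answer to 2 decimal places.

115.83

By inclusion–exclusion:
Individual areas: |P| = 49, |Q| = 48, |R| = 56.
|P∩Q| = 16.6667.
|P∩R| = 18.
|Q∩R|: x∈[7,8], y∈[3,8] → 1·5 = 5.
|P∩Q∩R| = 2.5.
|P ∪ Q ∪ R| = 153 − 39.6667 + 2.5 = 115.83.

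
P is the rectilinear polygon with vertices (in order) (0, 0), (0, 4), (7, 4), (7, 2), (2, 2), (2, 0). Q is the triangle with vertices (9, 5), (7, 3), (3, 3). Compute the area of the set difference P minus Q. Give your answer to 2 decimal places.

15.50

|P| = 18, |P∩Q| = 2.5.
|P ∖ Q| = |P| − |P∩Q| = 18 − 2.5 = 15.50.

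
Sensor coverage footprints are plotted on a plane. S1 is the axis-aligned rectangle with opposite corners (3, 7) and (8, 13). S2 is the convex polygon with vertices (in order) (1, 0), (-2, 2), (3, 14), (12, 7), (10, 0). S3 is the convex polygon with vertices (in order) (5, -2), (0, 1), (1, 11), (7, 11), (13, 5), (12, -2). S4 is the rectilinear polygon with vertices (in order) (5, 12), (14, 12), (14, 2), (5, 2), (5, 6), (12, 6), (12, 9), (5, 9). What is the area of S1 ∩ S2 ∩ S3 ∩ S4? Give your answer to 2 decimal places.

5.46

The intersection is the polygon with vertices (6.857,11), (7.5,10.5), (8,10), (8,9), (5,9), (5,11).
By the shoelace formula its area is 5.46.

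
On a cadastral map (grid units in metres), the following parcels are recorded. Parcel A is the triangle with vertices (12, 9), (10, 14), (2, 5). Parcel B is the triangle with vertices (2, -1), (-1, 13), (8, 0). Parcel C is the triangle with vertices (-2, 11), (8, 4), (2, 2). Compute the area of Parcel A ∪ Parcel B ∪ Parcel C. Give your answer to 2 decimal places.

By inclusion–exclusion:
Individual areas: |Parcel A| = 29, |Parcel B| = 43.5, |Parcel C| = 31.
|Parcel A∩Parcel B| = 1.0284.
|Parcel A∩Parcel C| = 1.8491.
|Parcel B∩Parcel C| = 21.1606.
|Parcel A∩Parcel B∩Parcel C| = 1.0284.
|Parcel A ∪ Parcel B ∪ Parcel C| = 103.5 − 24.038 + 1.0284 = 80.49.

80.49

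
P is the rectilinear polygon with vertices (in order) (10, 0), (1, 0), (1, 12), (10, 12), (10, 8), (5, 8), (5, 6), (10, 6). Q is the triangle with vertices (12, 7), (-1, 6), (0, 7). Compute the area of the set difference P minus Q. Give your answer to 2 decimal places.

|P| = 98, |P∩Q| = 2.7692.
|P ∖ Q| = |P| − |P∩Q| = 98 − 2.7692 = 95.23.

95.23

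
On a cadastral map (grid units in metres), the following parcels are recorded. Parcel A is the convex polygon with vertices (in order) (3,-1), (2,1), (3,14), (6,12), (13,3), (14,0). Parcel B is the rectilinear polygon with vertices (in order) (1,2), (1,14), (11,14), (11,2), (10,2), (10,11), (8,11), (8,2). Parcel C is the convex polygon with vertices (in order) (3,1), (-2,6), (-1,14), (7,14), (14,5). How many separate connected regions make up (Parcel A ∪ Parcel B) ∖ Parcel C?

3

(Parcel A ∪ Parcel B) ∖ Parcel C splits into 3 disjoint pieces (area 35.8344, area 0.5, area 10).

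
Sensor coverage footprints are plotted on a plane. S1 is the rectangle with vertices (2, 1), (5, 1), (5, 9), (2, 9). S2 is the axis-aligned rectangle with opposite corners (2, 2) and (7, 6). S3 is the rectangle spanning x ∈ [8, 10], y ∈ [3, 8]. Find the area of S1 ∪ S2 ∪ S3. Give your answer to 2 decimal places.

By inclusion–exclusion:
Individual areas: |S1| = 24, |S2| = 20, |S3| = 10.
|S1∩S2|: x∈[2,5], y∈[2,6] → 3·4 = 12.
|S1∩S3| = 0 (no overlap).
|S2∩S3| = 0 (no overlap).
|S1∩S2∩S3| = 0.
|S1 ∪ S2 ∪ S3| = 54 − 12 + 0 = 42.00.

42.00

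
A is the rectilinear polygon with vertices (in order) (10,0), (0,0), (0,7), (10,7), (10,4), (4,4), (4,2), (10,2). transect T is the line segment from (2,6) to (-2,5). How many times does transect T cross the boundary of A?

The segment meets the boundary at (0,5.5).

1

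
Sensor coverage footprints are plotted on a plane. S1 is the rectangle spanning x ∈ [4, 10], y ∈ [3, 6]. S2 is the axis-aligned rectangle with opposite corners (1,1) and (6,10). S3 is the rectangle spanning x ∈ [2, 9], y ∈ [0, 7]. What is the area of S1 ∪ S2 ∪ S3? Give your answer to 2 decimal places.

73.00

By inclusion–exclusion:
Individual areas: |S1| = 18, |S2| = 45, |S3| = 49.
|S1∩S2|: x∈[4,6], y∈[3,6] → 2·3 = 6.
|S1∩S3|: x∈[4,9], y∈[3,6] → 5·3 = 15.
|S2∩S3|: x∈[2,6], y∈[1,7] → 4·6 = 24.
|S1∩S2∩S3| = 6.
|S1 ∪ S2 ∪ S3| = 112 − 45 + 6 = 73.00.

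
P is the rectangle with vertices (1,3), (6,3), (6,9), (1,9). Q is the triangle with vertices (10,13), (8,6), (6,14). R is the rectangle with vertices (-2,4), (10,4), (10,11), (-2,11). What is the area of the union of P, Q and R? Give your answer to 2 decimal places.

97.30

By inclusion–exclusion:
Individual areas: |P| = 30, |Q| = 15, |R| = 84.
|P∩Q| = 0.
|P∩R|: x∈[1,6], y∈[4,9] → 5·5 = 25.
|Q∩R| = 6.6964.
|P∩Q∩R| = 0.
|P ∪ Q ∪ R| = 129 − 31.6964 + 0 = 97.30.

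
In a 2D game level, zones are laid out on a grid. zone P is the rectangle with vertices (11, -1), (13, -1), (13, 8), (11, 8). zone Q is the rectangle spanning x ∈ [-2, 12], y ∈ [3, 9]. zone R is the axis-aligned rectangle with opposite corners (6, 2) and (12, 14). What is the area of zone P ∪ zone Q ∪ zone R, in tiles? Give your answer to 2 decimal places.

132.00

By inclusion–exclusion:
Individual areas: |zone P| = 18, |zone Q| = 84, |zone R| = 72.
|zone P∩zone Q|: x∈[11,12], y∈[3,8] → 1·5 = 5.
|zone P∩zone R|: x∈[11,12], y∈[2,8] → 1·6 = 6.
|zone Q∩zone R|: x∈[6,12], y∈[3,9] → 6·6 = 36.
|zone P∩zone Q∩zone R| = 5.
|zone P ∪ zone Q ∪ zone R| = 174 − 47 + 5 = 132.00.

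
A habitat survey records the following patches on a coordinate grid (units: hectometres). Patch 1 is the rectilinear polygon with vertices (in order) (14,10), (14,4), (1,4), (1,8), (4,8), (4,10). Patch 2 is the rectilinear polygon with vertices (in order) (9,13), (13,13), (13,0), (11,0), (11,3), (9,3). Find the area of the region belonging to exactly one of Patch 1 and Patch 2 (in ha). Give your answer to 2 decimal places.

70.00

|Patch 1| = 72, |Patch 2| = 46, |Patch 1∩Patch 2| = 24.
|Patch 1 △ Patch 2| = |Patch 1| + |Patch 2| − 2·|Patch 1∩Patch 2| = 72 + 46 − 48 = 70.00.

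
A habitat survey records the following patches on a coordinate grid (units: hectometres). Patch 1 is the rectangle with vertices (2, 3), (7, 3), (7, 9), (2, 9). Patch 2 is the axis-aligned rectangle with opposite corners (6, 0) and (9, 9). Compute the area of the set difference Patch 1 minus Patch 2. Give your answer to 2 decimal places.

|Patch 1∩Patch 2|: x∈[6,7], y∈[3,9] → 1·6 = 6.
|Patch 1| = 30.
|Patch 1 ∖ Patch 2| = |Patch 1| − |Patch 1∩Patch 2| = 30 − 6 = 24.00.

24.00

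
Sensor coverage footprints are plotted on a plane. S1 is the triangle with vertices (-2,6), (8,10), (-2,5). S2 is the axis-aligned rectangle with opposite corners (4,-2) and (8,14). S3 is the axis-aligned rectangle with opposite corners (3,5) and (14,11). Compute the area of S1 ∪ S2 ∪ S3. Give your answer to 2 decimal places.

109.75

By inclusion–exclusion:
Individual areas: |S1| = 5, |S2| = 64, |S3| = 66.
|S1∩S2| = 0.8.
|S1∩S3| = 1.25.
|S2∩S3|: x∈[4,8], y∈[5,11] → 4·6 = 24.
|S1∩S2∩S3| = 0.8.
|S1 ∪ S2 ∪ S3| = 135 − 26.05 + 0.8 = 109.75.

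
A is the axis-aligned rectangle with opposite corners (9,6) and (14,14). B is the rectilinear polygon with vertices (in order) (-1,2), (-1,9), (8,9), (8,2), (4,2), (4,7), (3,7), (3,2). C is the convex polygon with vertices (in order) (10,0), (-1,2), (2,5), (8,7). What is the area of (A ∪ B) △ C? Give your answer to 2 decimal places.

|A ∪ B| = 98.
|(A ∪ B) ∩ C| = 25.
|(A ∪ B) △ C| = 98 + 42.5 − 50 = 90.50.

90.50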